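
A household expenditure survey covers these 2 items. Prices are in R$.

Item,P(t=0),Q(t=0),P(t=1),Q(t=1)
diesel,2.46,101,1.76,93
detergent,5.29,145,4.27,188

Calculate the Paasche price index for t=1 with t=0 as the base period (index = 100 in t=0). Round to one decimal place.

Paasche price index uses current-period quantities as weights.
ΣP(t=1)·Q(t=1) = 1.76×93 + 4.27×188 = 163.68 + 802.76 = 966.44
ΣP(t=0)·Q(t=1) = 2.46×93 + 5.29×188 = 228.78 + 994.52 = 1223.3
Index = 966.44 / 1223.3 × 100 = 79.0027

79.0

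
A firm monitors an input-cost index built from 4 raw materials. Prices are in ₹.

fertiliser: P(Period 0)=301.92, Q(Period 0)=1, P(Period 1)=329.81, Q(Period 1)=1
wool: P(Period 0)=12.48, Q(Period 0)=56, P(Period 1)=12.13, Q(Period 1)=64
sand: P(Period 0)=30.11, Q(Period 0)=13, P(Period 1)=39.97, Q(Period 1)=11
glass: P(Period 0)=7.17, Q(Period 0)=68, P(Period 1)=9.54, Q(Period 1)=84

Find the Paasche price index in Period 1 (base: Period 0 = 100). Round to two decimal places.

Paasche price index uses current-period quantities as weights.
ΣP(Period 1)·Q(Period 1) = 329.81×1 + 12.13×64 + 39.97×11 + 9.54×84 = 329.81 + 776.32 + 439.67 + 801.36 = 2347.16
ΣP(Period 0)·Q(Period 1) = 301.92×1 + 12.48×64 + 30.11×11 + 7.17×84 = 301.92 + 798.72 + 331.21 + 602.28 = 2034.13
Index = 2347.16 / 2034.13 × 100 = 115.3889

115.39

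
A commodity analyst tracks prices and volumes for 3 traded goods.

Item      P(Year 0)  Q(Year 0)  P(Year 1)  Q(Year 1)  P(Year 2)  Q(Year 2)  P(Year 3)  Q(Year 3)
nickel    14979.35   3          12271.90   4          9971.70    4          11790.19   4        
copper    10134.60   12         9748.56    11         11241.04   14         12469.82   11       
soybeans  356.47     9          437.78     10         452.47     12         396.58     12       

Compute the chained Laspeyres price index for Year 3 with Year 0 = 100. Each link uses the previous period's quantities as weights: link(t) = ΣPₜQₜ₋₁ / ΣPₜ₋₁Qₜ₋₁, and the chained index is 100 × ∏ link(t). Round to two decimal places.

Link Year 0→Year 1:
ΣP(Year 1)Q(Year 0) = 12271.90×3 + 9748.56×12 + 437.78×9 = 36815.7 + 116982.72 + 3940.02 = 157738.44
ΣP(Year 0)Q(Year 0) = 14979.35×3 + 10134.60×12 + 356.47×9 = 44938.05 + 121615.2 + 3208.23 = 169761.48
link = 157738.44/169761.48 = 0.929177
Link Year 1→Year 2:
ΣP(Year 2)Q(Year 1) = 9971.70×4 + 11241.04×11 + 452.47×10 = 39886.8 + 123651.44 + 4524.7 = 168062.94
ΣP(Year 1)Q(Year 1) = 12271.90×4 + 9748.56×11 + 437.78×10 = 49087.6 + 107234.16 + 4377.8 = 160699.56
link = 168062.94/160699.56 = 1.045821
Link Year 2→Year 3:
ΣP(Year 3)Q(Year 2) = 11790.19×4 + 12469.82×14 + 396.58×12 = 47160.76 + 174577.48 + 4758.96 = 226497.2
ΣP(Year 2)Q(Year 2) = 9971.70×4 + 11241.04×14 + 452.47×12 = 39886.8 + 157374.56 + 5429.64 = 202691
link = 226497.2/202691 = 1.117451
Chained index = 100 × 0.929177 × 1.045821 × 1.117451 = 108.5885

108.59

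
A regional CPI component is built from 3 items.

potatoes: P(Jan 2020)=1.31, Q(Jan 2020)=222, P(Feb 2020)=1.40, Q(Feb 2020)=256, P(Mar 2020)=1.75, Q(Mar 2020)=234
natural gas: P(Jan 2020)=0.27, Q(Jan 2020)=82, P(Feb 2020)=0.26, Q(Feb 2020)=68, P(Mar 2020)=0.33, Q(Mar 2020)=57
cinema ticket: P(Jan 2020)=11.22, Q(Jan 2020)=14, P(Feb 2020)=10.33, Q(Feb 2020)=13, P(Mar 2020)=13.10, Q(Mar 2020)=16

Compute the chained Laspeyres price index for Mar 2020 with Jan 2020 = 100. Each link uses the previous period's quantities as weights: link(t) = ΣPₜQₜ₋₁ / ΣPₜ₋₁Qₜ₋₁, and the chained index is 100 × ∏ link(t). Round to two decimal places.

Link Jan 2020→Feb 2020:
ΣP(Feb 2020)Q(Jan 2020) = 1.40×222 + 0.26×82 + 10.33×14 = 310.8 + 21.32 + 144.62 = 476.74
ΣP(Jan 2020)Q(Jan 2020) = 1.31×222 + 0.27×82 + 11.22×14 = 290.82 + 22.14 + 157.08 = 470.04
link = 476.74/470.04 = 1.014254
Link Feb 2020→Mar 2020:
ΣP(Mar 2020)Q(Feb 2020) = 1.75×256 + 0.33×68 + 13.10×13 = 448 + 22.44 + 170.3 = 640.74
ΣP(Feb 2020)Q(Feb 2020) = 1.40×256 + 0.26×68 + 10.33×13 = 358.4 + 17.68 + 134.29 = 510.37
link = 640.74/510.37 = 1.255442
Chained index = 100 × 1.014254 × 1.255442 = 127.3337

127.33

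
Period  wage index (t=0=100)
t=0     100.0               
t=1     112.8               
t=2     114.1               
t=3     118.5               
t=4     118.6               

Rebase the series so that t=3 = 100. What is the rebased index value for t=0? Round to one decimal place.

84.4

Rebased(t=0) = 100.0 / 118.5 × 100 = 84.3882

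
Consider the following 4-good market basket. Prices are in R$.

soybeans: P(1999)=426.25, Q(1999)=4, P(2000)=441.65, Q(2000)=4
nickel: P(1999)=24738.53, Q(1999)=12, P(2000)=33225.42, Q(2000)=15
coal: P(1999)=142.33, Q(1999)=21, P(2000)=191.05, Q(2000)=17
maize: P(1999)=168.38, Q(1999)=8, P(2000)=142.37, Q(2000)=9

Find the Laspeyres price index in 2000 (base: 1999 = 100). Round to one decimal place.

Laspeyres price index uses base-period quantities as weights.
ΣP(2000)·Q(1999) = 441.65×4 + 33225.42×12 + 191.05×21 + 142.37×8 = 1766.6 + 398705.04 + 4012.05 + 1138.96 = 405622.65
ΣP(1999)·Q(1999) = 426.25×4 + 24738.53×12 + 142.33×21 + 168.38×8 = 1705 + 296862.36 + 2988.93 + 1347.04 = 302903.33
Index = 405622.65 / 302903.33 × 100 = 133.9116

133.9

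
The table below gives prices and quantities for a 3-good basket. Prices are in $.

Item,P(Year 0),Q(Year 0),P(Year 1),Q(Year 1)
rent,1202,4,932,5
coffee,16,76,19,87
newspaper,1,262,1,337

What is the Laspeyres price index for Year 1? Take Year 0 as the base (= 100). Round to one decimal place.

86.4

Laspeyres price index uses base-period quantities as weights.
ΣP(Year 1)·Q(Year 0) = 932×4 + 19×76 + 1×262 = 3728 + 1444 + 262 = 5434
ΣP(Year 0)·Q(Year 0) = 1202×4 + 16×76 + 1×262 = 4808 + 1216 + 262 = 6286
Index = 5434 / 6286 × 100 = 86.4461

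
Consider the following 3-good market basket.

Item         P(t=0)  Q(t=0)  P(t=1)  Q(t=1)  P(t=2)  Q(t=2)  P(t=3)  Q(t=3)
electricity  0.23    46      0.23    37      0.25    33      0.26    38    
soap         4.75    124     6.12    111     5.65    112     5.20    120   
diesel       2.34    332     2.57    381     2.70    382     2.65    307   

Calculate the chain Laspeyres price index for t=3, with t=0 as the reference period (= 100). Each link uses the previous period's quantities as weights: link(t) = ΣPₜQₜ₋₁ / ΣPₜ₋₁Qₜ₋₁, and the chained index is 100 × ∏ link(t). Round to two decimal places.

Link t=0→t=1:
ΣP(t=1)Q(t=0) = 0.23×46 + 6.12×124 + 2.57×332 = 10.58 + 758.88 + 853.24 = 1622.7
ΣP(t=0)Q(t=0) = 0.23×46 + 4.75×124 + 2.34×332 = 10.58 + 589 + 776.88 = 1376.46
link = 1622.7/1376.46 = 1.178894
Link t=1→t=2:
ΣP(t=2)Q(t=1) = 0.25×37 + 5.65×111 + 2.70×381 = 9.25 + 627.15 + 1028.7 = 1665.1
ΣP(t=1)Q(t=1) = 0.23×37 + 6.12×111 + 2.57×381 = 8.51 + 679.32 + 979.17 = 1667
link = 1665.1/1667 = 0.998860
Link t=2→t=3:
ΣP(t=3)Q(t=2) = 0.26×33 + 5.20×112 + 2.65×382 = 8.58 + 582.4 + 1012.3 = 1603.28
ΣP(t=2)Q(t=2) = 0.25×33 + 5.65×112 + 2.70×382 = 8.25 + 632.8 + 1031.4 = 1672.45
link = 1603.28/1672.45 = 0.958642
Chained index = 100 × 1.178894 × 0.998860 × 0.958642 = 112.8848

112.88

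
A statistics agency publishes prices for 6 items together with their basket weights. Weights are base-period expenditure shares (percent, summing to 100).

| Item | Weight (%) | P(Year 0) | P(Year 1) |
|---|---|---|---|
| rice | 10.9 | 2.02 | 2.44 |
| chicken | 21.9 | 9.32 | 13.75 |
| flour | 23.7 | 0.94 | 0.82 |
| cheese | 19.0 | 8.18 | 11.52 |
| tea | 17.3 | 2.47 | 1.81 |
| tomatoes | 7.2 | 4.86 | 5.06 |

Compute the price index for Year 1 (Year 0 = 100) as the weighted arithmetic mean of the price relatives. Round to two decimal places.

rice: 10.9 × (2.44/2.02) = 10.9 × 1.207921 = 13.1663
chicken: 21.9 × (13.75/9.32) = 21.9 × 1.475322 = 32.3095
flour: 23.7 × (0.82/0.94) = 23.7 × 0.872340 = 20.6745
cheese: 19.0 × (11.52/8.18) = 19.0 × 1.408313 = 26.7579
tea: 17.3 × (1.81/2.47) = 17.3 × 0.732794 = 12.6773
tomatoes: 7.2 × (5.06/4.86) = 7.2 × 1.041152 = 7.4963
Index = Σ wᵢ·(p₁ᵢ/p₀ᵢ) = 13.1663 + 32.3095 + 20.6745 + 26.7579 + 12.6773 + 7.4963 = 113.0819

113.08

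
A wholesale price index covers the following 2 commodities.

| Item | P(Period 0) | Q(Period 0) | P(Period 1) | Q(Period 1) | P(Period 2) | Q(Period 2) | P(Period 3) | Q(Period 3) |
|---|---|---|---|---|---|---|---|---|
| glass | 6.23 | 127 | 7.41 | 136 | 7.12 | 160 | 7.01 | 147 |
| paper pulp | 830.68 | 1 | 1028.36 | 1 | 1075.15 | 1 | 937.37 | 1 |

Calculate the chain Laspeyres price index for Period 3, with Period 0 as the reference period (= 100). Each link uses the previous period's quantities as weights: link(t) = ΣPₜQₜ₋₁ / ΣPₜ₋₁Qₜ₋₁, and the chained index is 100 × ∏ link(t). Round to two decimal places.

113.32

Link Period 0→Period 1:
ΣP(Period 1)Q(Period 0) = 7.41×127 + 1028.36×1 = 941.07 + 1028.36 = 1969.43
ΣP(Period 0)Q(Period 0) = 6.23×127 + 830.68×1 = 791.21 + 830.68 = 1621.89
link = 1969.43/1621.89 = 1.214281
Link Period 1→Period 2:
ΣP(Period 2)Q(Period 1) = 7.12×136 + 1075.15×1 = 968.32 + 1075.15 = 2043.47
ΣP(Period 1)Q(Period 1) = 7.41×136 + 1028.36×1 = 1007.76 + 1028.36 = 2036.12
link = 2043.47/2036.12 = 1.003610
Link Period 2→Period 3:
ΣP(Period 3)Q(Period 2) = 7.01×160 + 937.37×1 = 1121.6 + 937.37 = 2058.97
ΣP(Period 2)Q(Period 2) = 7.12×160 + 1075.15×1 = 1139.2 + 1075.15 = 2214.35
link = 2058.97/2214.35 = 0.929830
Chained index = 100 × 1.214281 × 1.003610 × 0.929830 = 113.3151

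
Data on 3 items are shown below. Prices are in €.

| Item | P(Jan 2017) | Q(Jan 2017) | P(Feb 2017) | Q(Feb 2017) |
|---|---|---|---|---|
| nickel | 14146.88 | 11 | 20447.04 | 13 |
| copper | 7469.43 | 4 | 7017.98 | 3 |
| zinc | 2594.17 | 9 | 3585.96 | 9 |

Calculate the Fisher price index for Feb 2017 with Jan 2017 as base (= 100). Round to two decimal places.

137.77

Laspeyres component (base-period weights):
ΣP(Feb 2017)Q(Jan 2017) = 20447.04×11 + 7017.98×4 + 3585.96×9 = 224917.44 + 28071.92 + 32273.64 = 285263
ΣP(Jan 2017)Q(Jan 2017) = 14146.88×11 + 7469.43×4 + 2594.17×9 = 155615.68 + 29877.72 + 23347.53 = 208840.93
L = 285263 / 208840.93 × 100 = 136.5934
Paasche component (current-period weights):
ΣP(Feb 2017)Q(Feb 2017) = 20447.04×13 + 7017.98×3 + 3585.96×9 = 265811.52 + 21053.94 + 32273.64 = 319139.1
ΣP(Jan 2017)Q(Feb 2017) = 14146.88×13 + 7469.43×3 + 2594.17×9 = 183909.44 + 22408.29 + 23347.53 = 229665.26
P = 319139.1 / 229665.26 × 100 = 138.9584
Fisher = √(L × P) = √(136.5934 × 138.9584) = 137.7708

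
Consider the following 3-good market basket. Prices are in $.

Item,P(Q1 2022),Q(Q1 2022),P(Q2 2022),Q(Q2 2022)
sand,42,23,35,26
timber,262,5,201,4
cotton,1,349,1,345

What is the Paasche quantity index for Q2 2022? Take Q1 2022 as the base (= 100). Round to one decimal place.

95.4

Paasche quantity index uses current-period prices as weights.
ΣP(Q2 2022)·Q(Q2 2022) = 35×26 + 201×4 + 1×345 = 910 + 804 + 345 = 2059
ΣP(Q2 2022)·Q(Q1 2022) = 35×23 + 201×5 + 1×349 = 805 + 1005 + 349 = 2159
Index = 2059 / 2159 × 100 = 95.3682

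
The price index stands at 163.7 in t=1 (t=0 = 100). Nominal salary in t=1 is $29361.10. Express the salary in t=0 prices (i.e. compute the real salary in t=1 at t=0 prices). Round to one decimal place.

17935.9

Real = Nominal ÷ (Index/100) = 29361.10 ÷ (163.7/100)
     = 29361.10 ÷ 1.637 = 17935.9194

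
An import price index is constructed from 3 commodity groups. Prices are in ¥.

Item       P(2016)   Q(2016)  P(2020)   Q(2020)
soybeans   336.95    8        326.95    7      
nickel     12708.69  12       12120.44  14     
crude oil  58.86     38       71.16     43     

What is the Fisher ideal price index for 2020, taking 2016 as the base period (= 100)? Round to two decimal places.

Laspeyres component (base-period weights):
ΣP(2020)Q(2016) = 326.95×8 + 12120.44×12 + 71.16×38 = 2615.6 + 145445.28 + 2704.08 = 150764.96
ΣP(2016)Q(2016) = 336.95×8 + 12708.69×12 + 58.86×38 = 2695.6 + 152504.28 + 2236.68 = 157436.56
L = 150764.96 / 157436.56 × 100 = 95.7624
Paasche component (current-period weights):
ΣP(2020)Q(2020) = 326.95×7 + 12120.44×14 + 71.16×43 = 2288.65 + 169686.16 + 3059.88 = 175034.69
ΣP(2016)Q(2020) = 336.95×7 + 12708.69×14 + 58.86×43 = 2358.65 + 177921.66 + 2530.98 = 182811.29
P = 175034.69 / 182811.29 × 100 = 95.7461
Fisher = √(L × P) = √(95.7624 × 95.7461) = 95.7542

95.75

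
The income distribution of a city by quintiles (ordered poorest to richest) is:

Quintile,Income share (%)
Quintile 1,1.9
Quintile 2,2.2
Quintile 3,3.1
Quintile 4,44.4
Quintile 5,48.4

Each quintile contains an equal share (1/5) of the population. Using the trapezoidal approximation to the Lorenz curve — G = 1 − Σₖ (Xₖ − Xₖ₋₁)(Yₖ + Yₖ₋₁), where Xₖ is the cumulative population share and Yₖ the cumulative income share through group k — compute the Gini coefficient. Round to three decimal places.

Cumulative income shares Yₖ: 0.0190, 0.0410, 0.0720, 0.5160, 1.0000
Σ (Xₖ−Xₖ₋₁)(Yₖ+Yₖ₋₁) = (1/5)(0.0190+0.0000) + (1/5)(0.0410+0.0190) + (1/5)(0.0720+0.0410) + (1/5)(0.5160+0.0720) + (1/5)(1.0000+0.5160)
  = 0.0038 + 0.0120 + 0.0226 + 0.1176 + 0.3032 = 0.4592
G = 1 − 0.4592 = 0.5408

0.541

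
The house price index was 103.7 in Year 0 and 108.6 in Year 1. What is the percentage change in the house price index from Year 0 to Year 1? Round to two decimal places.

Change = (108.6 − 103.7) / 103.7 × 100
       = 4.9 / 103.7 × 100 = 4.7252%

4.73%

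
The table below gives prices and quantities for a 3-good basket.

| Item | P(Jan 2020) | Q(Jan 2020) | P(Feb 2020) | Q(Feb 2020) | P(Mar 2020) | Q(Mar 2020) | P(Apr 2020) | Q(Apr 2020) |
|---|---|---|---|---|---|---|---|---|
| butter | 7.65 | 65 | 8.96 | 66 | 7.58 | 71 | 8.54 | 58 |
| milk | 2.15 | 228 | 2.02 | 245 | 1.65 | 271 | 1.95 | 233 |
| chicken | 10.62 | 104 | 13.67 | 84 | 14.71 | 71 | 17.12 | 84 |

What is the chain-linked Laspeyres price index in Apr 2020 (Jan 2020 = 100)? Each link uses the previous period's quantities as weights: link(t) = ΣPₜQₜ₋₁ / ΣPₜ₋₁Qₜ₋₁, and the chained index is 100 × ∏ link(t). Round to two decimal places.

130.66

Link Jan 2020→Feb 2020:
ΣP(Feb 2020)Q(Jan 2020) = 8.96×65 + 2.02×228 + 13.67×104 = 582.4 + 460.56 + 1421.68 = 2464.64
ΣP(Jan 2020)Q(Jan 2020) = 7.65×65 + 2.15×228 + 10.62×104 = 497.25 + 490.2 + 1104.48 = 2091.93
link = 2464.64/2091.93 = 1.178166
Link Feb 2020→Mar 2020:
ΣP(Mar 2020)Q(Feb 2020) = 7.58×66 + 1.65×245 + 14.71×84 = 500.28 + 404.25 + 1235.64 = 2140.17
ΣP(Feb 2020)Q(Feb 2020) = 8.96×66 + 2.02×245 + 13.67×84 = 591.36 + 494.9 + 1148.28 = 2234.54
link = 2140.17/2234.54 = 0.957768
Link Mar 2020→Apr 2020:
ΣP(Apr 2020)Q(Mar 2020) = 8.54×71 + 1.95×271 + 17.12×71 = 606.34 + 528.45 + 1215.52 = 2350.31
ΣP(Mar 2020)Q(Mar 2020) = 7.58×71 + 1.65×271 + 14.71×71 = 538.18 + 447.15 + 1044.41 = 2029.74
link = 2350.31/2029.74 = 1.157936
Chained index = 100 × 1.178166 × 0.957768 × 1.157936 = 130.6626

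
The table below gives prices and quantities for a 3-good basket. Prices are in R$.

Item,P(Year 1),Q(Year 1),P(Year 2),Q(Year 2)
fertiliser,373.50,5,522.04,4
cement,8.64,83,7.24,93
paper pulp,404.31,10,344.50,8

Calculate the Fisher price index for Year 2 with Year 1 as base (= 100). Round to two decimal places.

Laspeyres component (base-period weights):
ΣP(Year 2)Q(Year 1) = 522.04×5 + 7.24×83 + 344.50×10 = 2610.2 + 600.92 + 3445 = 6656.12
ΣP(Year 1)Q(Year 1) = 373.50×5 + 8.64×83 + 404.31×10 = 1867.5 + 717.12 + 4043.1 = 6627.72
L = 6656.12 / 6627.72 × 100 = 100.4285
Paasche component (current-period weights):
ΣP(Year 2)Q(Year 2) = 522.04×4 + 7.24×93 + 344.50×8 = 2088.16 + 673.32 + 2756 = 5517.48
ΣP(Year 1)Q(Year 2) = 373.50×4 + 8.64×93 + 404.31×8 = 1494 + 803.52 + 3234.48 = 5532
P = 5517.48 / 5532 × 100 = 99.7375
Fisher = √(L × P) = √(100.4285 × 99.7375) = 100.0824

100.08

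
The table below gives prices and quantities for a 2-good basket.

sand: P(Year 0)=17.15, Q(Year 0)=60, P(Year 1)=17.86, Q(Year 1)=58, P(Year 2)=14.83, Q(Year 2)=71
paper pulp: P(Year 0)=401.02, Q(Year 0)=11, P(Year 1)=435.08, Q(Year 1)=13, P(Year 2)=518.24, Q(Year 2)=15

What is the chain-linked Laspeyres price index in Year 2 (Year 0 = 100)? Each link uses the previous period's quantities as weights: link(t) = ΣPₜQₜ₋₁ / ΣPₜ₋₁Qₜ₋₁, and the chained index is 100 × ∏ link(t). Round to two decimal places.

122.24

Link Year 0→Year 1:
ΣP(Year 1)Q(Year 0) = 17.86×60 + 435.08×11 = 1071.6 + 4785.88 = 5857.48
ΣP(Year 0)Q(Year 0) = 17.15×60 + 401.02×11 = 1029 + 4411.22 = 5440.22
link = 5857.48/5440.22 = 1.076699
Link Year 1→Year 2:
ΣP(Year 2)Q(Year 1) = 14.83×58 + 518.24×13 = 860.14 + 6737.12 = 7597.26
ΣP(Year 1)Q(Year 1) = 17.86×58 + 435.08×13 = 1035.88 + 5656.04 = 6691.92
link = 7597.26/6691.92 = 1.135289
Chained index = 100 × 1.076699 × 1.135289 = 122.2364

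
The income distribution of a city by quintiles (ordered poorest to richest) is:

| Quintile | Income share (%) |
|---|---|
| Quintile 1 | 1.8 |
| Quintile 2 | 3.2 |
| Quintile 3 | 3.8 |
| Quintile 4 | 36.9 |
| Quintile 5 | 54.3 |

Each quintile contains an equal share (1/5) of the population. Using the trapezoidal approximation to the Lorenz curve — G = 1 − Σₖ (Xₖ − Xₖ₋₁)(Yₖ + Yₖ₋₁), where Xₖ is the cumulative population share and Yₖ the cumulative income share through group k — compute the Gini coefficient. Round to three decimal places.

0.555

Cumulative income shares Yₖ: 0.0180, 0.0500, 0.0880, 0.4570, 1.0000
Σ (Xₖ−Xₖ₋₁)(Yₖ+Yₖ₋₁) = (1/5)(0.0180+0.0000) + (1/5)(0.0500+0.0180) + (1/5)(0.0880+0.0500) + (1/5)(0.4570+0.0880) + (1/5)(1.0000+0.4570)
  = 0.0036 + 0.0136 + 0.0276 + 0.1090 + 0.2914 = 0.4452
G = 1 − 0.4452 = 0.5548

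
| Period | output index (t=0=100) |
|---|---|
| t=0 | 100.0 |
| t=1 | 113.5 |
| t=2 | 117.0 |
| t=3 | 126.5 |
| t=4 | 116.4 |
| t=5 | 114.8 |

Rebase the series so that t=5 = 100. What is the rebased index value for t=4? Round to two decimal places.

101.39

Rebased(t=4) = 116.4 / 114.8 × 100 = 101.3937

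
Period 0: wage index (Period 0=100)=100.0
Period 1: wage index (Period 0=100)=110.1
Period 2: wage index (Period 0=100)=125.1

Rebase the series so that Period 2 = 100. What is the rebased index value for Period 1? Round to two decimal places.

88.01

Rebased(Period 1) = 110.1 / 125.1 × 100 = 88.0096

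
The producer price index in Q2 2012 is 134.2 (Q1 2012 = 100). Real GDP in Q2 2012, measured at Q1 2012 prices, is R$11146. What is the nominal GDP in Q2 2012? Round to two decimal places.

Nominal = Real × (Index/100) = 11146 × (134.2/100)
        = 11146 × 1.342 = 14957.9320

14957.93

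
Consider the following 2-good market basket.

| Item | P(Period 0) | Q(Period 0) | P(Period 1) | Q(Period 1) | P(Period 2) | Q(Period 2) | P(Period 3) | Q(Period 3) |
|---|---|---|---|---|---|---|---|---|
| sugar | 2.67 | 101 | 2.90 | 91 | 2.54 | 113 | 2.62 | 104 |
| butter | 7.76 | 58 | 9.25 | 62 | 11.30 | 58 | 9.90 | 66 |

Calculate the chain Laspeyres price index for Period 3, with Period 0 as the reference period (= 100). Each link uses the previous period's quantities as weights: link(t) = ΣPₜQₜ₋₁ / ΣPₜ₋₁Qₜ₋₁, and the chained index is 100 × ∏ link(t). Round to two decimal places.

Link Period 0→Period 1:
ΣP(Period 1)Q(Period 0) = 2.90×101 + 9.25×58 = 292.9 + 536.5 = 829.4
ΣP(Period 0)Q(Period 0) = 2.67×101 + 7.76×58 = 269.67 + 450.08 = 719.75
link = 829.4/719.75 = 1.152345
Link Period 1→Period 2:
ΣP(Period 2)Q(Period 1) = 2.54×91 + 11.30×62 = 231.14 + 700.6 = 931.74
ΣP(Period 1)Q(Period 1) = 2.90×91 + 9.25×62 = 263.9 + 573.5 = 837.4
link = 931.74/837.4 = 1.112658
Link Period 2→Period 3:
ΣP(Period 3)Q(Period 2) = 2.62×113 + 9.90×58 = 296.06 + 574.2 = 870.26
ΣP(Period 2)Q(Period 2) = 2.54×113 + 11.30×58 = 287.02 + 655.4 = 942.42
link = 870.26/942.42 = 0.923431
Chained index = 100 × 1.152345 × 1.112658 × 0.923431 = 118.3992

118.40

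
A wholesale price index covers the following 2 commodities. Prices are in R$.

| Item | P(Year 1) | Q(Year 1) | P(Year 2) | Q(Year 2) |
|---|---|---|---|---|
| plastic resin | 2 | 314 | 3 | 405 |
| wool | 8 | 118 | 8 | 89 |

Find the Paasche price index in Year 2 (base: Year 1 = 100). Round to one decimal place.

126.6

Paasche price index uses current-period quantities as weights.
ΣP(Year 2)·Q(Year 2) = 3×405 + 8×89 = 1215 + 712 = 1927
ΣP(Year 1)·Q(Year 2) = 2×405 + 8×89 = 810 + 712 = 1522
Index = 1927 / 1522 × 100 = 126.6097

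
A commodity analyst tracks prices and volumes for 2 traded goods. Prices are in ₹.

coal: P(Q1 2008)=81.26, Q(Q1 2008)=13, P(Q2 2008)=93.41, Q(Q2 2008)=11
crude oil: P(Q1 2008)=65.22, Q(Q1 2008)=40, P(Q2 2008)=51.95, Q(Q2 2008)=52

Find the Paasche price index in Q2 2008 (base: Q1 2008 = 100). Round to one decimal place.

87.0

Paasche price index uses current-period quantities as weights.
ΣP(Q2 2008)·Q(Q2 2008) = 93.41×11 + 51.95×52 = 1027.51 + 2701.4 = 3728.91
ΣP(Q1 2008)·Q(Q2 2008) = 81.26×11 + 65.22×52 = 893.86 + 3391.44 = 4285.3
Index = 3728.91 / 4285.3 × 100 = 87.0163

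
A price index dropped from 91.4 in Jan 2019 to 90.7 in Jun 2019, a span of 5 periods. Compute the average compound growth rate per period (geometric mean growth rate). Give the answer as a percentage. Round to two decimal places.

-0.15%

Growth factor = (90.7/91.4)^(1/5) = (0.992341)^(1/5) = 0.998464
Growth rate = 0.998464 − 1 = -0.001536 = -0.1536%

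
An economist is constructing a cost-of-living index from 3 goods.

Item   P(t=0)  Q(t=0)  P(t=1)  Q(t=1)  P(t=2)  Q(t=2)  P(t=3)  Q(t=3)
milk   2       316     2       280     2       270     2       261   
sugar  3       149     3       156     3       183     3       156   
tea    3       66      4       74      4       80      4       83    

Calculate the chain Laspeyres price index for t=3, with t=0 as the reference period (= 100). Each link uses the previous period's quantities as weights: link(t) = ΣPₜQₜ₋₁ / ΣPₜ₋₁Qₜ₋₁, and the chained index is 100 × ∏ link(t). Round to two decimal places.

Link t=0→t=1:
ΣP(t=1)Q(t=0) = 2×316 + 3×149 + 4×66 = 632 + 447 + 264 = 1343
ΣP(t=0)Q(t=0) = 2×316 + 3×149 + 3×66 = 632 + 447 + 198 = 1277
link = 1343/1277 = 1.051684
Link t=1→t=2:
ΣP(t=2)Q(t=1) = 2×280 + 3×156 + 4×74 = 560 + 468 + 296 = 1324
ΣP(t=1)Q(t=1) = 2×280 + 3×156 + 4×74 = 560 + 468 + 296 = 1324
link = 1324/1324 = 1.000000
Link t=2→t=3:
ΣP(t=3)Q(t=2) = 2×270 + 3×183 + 4×80 = 540 + 549 + 320 = 1409
ΣP(t=2)Q(t=2) = 2×270 + 3×183 + 4×80 = 540 + 549 + 320 = 1409
link = 1409/1409 = 1.000000
Chained index = 100 × 1.051684 × 1.000000 × 1.000000 = 105.1684

105.17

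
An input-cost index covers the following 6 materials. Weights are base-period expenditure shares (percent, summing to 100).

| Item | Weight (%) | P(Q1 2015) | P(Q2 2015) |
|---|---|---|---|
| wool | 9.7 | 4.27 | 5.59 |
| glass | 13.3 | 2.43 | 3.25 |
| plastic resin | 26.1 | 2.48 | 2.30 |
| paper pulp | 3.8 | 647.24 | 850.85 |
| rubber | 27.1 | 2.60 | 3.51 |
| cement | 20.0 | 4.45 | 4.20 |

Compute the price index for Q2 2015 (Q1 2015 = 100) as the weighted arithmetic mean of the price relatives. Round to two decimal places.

wool: 9.7 × (5.59/4.27) = 9.7 × 1.309133 = 12.6986
glass: 13.3 × (3.25/2.43) = 13.3 × 1.337449 = 17.7881
plastic resin: 26.1 × (2.30/2.48) = 26.1 × 0.927419 = 24.2056
paper pulp: 3.8 × (850.85/647.24) = 3.8 × 1.314582 = 4.9954
rubber: 27.1 × (3.51/2.60) = 27.1 × 1.350000 = 36.5850
cement: 20.0 × (4.20/4.45) = 20.0 × 0.943820 = 18.8764
Index = Σ wᵢ·(p₁ᵢ/p₀ᵢ) = 12.6986 + 17.7881 + 24.2056 + 4.9954 + 36.5850 + 18.8764 = 115.1491

115.15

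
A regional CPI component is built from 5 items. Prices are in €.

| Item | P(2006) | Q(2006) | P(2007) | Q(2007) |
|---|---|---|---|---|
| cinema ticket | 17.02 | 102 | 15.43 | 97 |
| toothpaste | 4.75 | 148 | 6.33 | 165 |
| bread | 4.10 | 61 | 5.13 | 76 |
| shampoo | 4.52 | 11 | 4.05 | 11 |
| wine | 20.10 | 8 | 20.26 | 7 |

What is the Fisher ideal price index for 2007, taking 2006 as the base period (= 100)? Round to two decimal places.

105.33

Laspeyres component (base-period weights):
ΣP(2007)Q(2006) = 15.43×102 + 6.33×148 + 5.13×61 + 4.05×11 + 20.26×8 = 1573.86 + 936.84 + 312.93 + 44.55 + 162.08 = 3030.26
ΣP(2006)Q(2006) = 17.02×102 + 4.75×148 + 4.10×61 + 4.52×11 + 20.10×8 = 1736.04 + 703 + 250.1 + 49.72 + 160.8 = 2899.66
L = 3030.26 / 2899.66 × 100 = 104.5040
Paasche component (current-period weights):
ΣP(2007)Q(2007) = 15.43×97 + 6.33×165 + 5.13×76 + 4.05×11 + 20.26×7 = 1496.71 + 1044.45 + 389.88 + 44.55 + 141.82 = 3117.41
ΣP(2006)Q(2007) = 17.02×97 + 4.75×165 + 4.10×76 + 4.52×11 + 20.10×7 = 1650.94 + 783.75 + 311.6 + 49.72 + 140.7 = 2936.71
P = 3117.41 / 2936.71 × 100 = 106.1531
Fisher = √(L × P) = √(104.5040 × 106.1531) = 105.3253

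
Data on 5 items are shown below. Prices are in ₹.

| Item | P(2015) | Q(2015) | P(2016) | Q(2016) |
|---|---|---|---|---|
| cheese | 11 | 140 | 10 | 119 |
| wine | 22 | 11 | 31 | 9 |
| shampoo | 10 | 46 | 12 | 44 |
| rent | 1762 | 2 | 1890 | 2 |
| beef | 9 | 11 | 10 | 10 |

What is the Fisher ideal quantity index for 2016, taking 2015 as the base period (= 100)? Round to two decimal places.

Laspeyres component (base-period weights):
ΣP(2015)Q(2016) = 11×119 + 22×9 + 10×44 + 1762×2 + 9×10 = 1309 + 198 + 440 + 3524 + 90 = 5561
ΣP(2015)Q(2015) = 11×140 + 22×11 + 10×46 + 1762×2 + 9×11 = 1540 + 242 + 460 + 3524 + 99 = 5865
L = 5561 / 5865 × 100 = 94.8167
Paasche component (current-period weights):
ΣP(2016)Q(2016) = 10×119 + 31×9 + 12×44 + 1890×2 + 10×10 = 1190 + 279 + 528 + 3780 + 100 = 5877
ΣP(2016)Q(2015) = 10×140 + 31×11 + 12×46 + 1890×2 + 10×11 = 1400 + 341 + 552 + 3780 + 110 = 6183
P = 5877 / 6183 × 100 = 95.0509
Fisher = √(L × P) = √(94.8167 × 95.0509) = 94.9338

94.93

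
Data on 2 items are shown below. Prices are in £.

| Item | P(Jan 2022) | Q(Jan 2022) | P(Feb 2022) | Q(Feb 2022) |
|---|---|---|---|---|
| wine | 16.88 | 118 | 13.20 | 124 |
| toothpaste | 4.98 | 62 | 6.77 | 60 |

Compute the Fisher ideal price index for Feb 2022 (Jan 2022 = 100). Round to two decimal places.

85.68

Laspeyres component (base-period weights):
ΣP(Feb 2022)Q(Jan 2022) = 13.20×118 + 6.77×62 = 1557.6 + 419.74 = 1977.34
ΣP(Jan 2022)Q(Jan 2022) = 16.88×118 + 4.98×62 = 1991.84 + 308.76 = 2300.6
L = 1977.34 / 2300.6 × 100 = 85.9489
Paasche component (current-period weights):
ΣP(Feb 2022)Q(Feb 2022) = 13.20×124 + 6.77×60 = 1636.8 + 406.2 = 2043
ΣP(Jan 2022)Q(Feb 2022) = 16.88×124 + 4.98×60 = 2093.12 + 298.8 = 2391.92
P = 2043 / 2391.92 × 100 = 85.4126
Fisher = √(L × P) = √(85.9489 × 85.4126) = 85.6803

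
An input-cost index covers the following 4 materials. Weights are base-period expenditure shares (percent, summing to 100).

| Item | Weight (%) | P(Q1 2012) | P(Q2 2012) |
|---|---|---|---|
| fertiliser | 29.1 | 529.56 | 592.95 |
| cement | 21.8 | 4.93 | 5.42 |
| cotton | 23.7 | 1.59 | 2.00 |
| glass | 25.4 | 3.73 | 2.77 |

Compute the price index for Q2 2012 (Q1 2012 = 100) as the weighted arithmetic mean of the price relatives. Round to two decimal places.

fertiliser: 29.1 × (592.95/529.56) = 29.1 × 1.119703 = 32.5834
cement: 21.8 × (5.42/4.93) = 21.8 × 1.099391 = 23.9667
cotton: 23.7 × (2.00/1.59) = 23.7 × 1.257862 = 29.8113
glass: 25.4 × (2.77/3.73) = 25.4 × 0.742627 = 18.8627
Index = Σ wᵢ·(p₁ᵢ/p₀ᵢ) = 32.5834 + 23.9667 + 29.8113 + 18.8627 = 105.2242

105.22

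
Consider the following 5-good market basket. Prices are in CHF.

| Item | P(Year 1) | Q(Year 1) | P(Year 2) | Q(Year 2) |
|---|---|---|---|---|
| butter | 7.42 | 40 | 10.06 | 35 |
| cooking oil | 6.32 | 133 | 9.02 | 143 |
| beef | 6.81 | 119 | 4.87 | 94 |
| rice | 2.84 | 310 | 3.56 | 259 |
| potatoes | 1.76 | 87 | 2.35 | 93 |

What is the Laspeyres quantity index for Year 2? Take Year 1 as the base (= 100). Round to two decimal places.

Laspeyres quantity index uses base-period prices as weights.
ΣP(Year 1)·Q(Year 2) = 7.42×35 + 6.32×143 + 6.81×94 + 2.84×259 + 1.76×93 = 259.7 + 903.76 + 640.14 + 735.56 + 163.68 = 2702.84
ΣP(Year 1)·Q(Year 1) = 7.42×40 + 6.32×133 + 6.81×119 + 2.84×310 + 1.76×87 = 296.8 + 840.56 + 810.39 + 880.4 + 153.12 = 2981.27
Index = 2702.84 / 2981.27 × 100 = 90.6607

90.66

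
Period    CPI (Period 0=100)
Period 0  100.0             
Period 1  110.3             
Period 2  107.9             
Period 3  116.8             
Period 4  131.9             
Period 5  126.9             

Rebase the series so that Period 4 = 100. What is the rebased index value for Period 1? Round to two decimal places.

Rebased(Period 1) = 110.3 / 131.9 × 100 = 83.6240

83.62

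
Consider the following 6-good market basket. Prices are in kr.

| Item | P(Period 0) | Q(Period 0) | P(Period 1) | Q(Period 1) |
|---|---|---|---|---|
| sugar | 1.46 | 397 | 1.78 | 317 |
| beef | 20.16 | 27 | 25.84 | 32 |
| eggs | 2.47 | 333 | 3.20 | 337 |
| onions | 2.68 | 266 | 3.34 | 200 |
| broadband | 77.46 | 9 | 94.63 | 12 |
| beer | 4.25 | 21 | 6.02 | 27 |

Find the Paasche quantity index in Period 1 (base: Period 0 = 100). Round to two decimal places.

102.29

Paasche quantity index uses current-period prices as weights.
ΣP(Period 1)·Q(Period 1) = 1.78×317 + 25.84×32 + 3.20×337 + 3.34×200 + 94.63×12 + 6.02×27 = 564.26 + 826.88 + 1078.4 + 668 + 1135.56 + 162.54 = 4435.64
ΣP(Period 1)·Q(Period 0) = 1.78×397 + 25.84×27 + 3.20×333 + 3.34×266 + 94.63×9 + 6.02×21 = 706.66 + 697.68 + 1065.6 + 888.44 + 851.67 + 126.42 = 4336.47
Index = 4435.64 / 4336.47 × 100 = 102.2869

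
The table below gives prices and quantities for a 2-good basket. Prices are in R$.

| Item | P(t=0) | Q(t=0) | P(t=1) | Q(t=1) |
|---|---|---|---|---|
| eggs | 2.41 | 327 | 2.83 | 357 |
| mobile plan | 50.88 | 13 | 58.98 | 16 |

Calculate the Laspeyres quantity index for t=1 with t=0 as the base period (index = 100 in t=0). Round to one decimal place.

115.5

Laspeyres quantity index uses base-period prices as weights.
ΣP(t=0)·Q(t=1) = 2.41×357 + 50.88×16 = 860.37 + 814.08 = 1674.45
ΣP(t=0)·Q(t=0) = 2.41×327 + 50.88×13 = 788.07 + 661.44 = 1449.51
Index = 1674.45 / 1449.51 × 100 = 115.5183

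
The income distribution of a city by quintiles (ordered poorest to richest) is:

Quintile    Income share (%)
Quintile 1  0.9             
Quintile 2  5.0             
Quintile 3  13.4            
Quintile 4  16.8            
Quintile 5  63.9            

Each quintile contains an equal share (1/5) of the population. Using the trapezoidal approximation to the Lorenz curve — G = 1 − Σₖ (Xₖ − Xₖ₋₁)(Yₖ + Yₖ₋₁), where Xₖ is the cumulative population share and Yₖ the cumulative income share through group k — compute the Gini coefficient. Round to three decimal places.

Cumulative income shares Yₖ: 0.0090, 0.0590, 0.1930, 0.3610, 1.0000
Σ (Xₖ−Xₖ₋₁)(Yₖ+Yₖ₋₁) = (1/5)(0.0090+0.0000) + (1/5)(0.0590+0.0090) + (1/5)(0.1930+0.0590) + (1/5)(0.3610+0.1930) + (1/5)(1.0000+0.3610)
  = 0.0018 + 0.0136 + 0.0504 + 0.1108 + 0.2722 = 0.4488
G = 1 − 0.4488 = 0.5512

0.551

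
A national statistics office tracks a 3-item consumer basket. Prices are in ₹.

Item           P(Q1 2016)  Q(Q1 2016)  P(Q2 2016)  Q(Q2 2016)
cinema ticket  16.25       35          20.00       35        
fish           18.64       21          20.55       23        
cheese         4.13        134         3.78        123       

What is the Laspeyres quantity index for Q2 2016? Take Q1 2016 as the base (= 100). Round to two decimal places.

Laspeyres quantity index uses base-period prices as weights.
ΣP(Q1 2016)·Q(Q2 2016) = 16.25×35 + 18.64×23 + 4.13×123 = 568.75 + 428.72 + 507.99 = 1505.46
ΣP(Q1 2016)·Q(Q1 2016) = 16.25×35 + 18.64×21 + 4.13×134 = 568.75 + 391.44 + 553.42 = 1513.61
Index = 1505.46 / 1513.61 × 100 = 99.4616

99.46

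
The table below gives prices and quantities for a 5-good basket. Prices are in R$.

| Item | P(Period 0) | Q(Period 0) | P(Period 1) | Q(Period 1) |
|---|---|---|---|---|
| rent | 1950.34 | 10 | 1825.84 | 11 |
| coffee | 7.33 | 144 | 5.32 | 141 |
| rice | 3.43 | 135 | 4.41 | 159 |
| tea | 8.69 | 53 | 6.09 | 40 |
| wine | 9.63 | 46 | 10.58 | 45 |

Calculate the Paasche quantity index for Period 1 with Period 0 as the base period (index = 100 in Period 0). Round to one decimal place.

Paasche quantity index uses current-period prices as weights.
ΣP(Period 1)·Q(Period 1) = 1825.84×11 + 5.32×141 + 4.41×159 + 6.09×40 + 10.58×45 = 20084.24 + 750.12 + 701.19 + 243.6 + 476.1 = 22255.25
ΣP(Period 1)·Q(Period 0) = 1825.84×10 + 5.32×144 + 4.41×135 + 6.09×53 + 10.58×46 = 18258.4 + 766.08 + 595.35 + 322.77 + 486.68 = 20429.28
Index = 22255.25 / 20429.28 × 100 = 108.9380

108.9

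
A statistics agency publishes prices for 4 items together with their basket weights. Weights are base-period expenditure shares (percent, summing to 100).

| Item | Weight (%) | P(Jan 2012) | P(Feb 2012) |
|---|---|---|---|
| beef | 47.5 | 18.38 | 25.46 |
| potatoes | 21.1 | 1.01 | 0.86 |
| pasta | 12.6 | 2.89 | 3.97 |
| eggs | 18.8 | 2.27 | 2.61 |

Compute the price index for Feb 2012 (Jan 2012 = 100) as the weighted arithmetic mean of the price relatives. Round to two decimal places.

122.69

beef: 47.5 × (25.46/18.38) = 47.5 × 1.385201 = 65.7971
potatoes: 21.1 × (0.86/1.01) = 21.1 × 0.851485 = 17.9663
pasta: 12.6 × (3.97/2.89) = 12.6 × 1.373702 = 17.3087
eggs: 18.8 × (2.61/2.27) = 18.8 × 1.149780 = 21.6159
Index = Σ wᵢ·(p₁ᵢ/p₀ᵢ) = 65.7971 + 17.9663 + 17.3087 + 21.6159 = 122.6879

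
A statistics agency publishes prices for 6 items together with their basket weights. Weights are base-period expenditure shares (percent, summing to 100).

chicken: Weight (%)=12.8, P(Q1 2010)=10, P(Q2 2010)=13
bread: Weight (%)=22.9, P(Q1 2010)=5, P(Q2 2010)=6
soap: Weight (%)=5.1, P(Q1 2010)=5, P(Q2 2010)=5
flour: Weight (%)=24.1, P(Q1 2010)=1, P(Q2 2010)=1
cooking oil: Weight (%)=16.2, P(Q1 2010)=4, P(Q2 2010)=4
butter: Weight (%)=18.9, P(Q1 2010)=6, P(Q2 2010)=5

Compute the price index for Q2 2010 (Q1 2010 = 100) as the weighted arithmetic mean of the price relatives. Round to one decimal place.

chicken: 12.8 × (13/10) = 12.8 × 1.300000 = 16.6400
bread: 22.9 × (6/5) = 22.9 × 1.200000 = 27.4800
soap: 5.1 × (5/5) = 5.1 × 1.000000 = 5.1000
flour: 24.1 × (1/1) = 24.1 × 1.000000 = 24.1000
cooking oil: 16.2 × (4/4) = 16.2 × 1.000000 = 16.2000
butter: 18.9 × (5/6) = 18.9 × 0.833333 = 15.7500
Index = Σ wᵢ·(p₁ᵢ/p₀ᵢ) = 16.6400 + 27.4800 + 5.1000 + 24.1000 + 16.2000 + 15.7500 = 105.2700

105.3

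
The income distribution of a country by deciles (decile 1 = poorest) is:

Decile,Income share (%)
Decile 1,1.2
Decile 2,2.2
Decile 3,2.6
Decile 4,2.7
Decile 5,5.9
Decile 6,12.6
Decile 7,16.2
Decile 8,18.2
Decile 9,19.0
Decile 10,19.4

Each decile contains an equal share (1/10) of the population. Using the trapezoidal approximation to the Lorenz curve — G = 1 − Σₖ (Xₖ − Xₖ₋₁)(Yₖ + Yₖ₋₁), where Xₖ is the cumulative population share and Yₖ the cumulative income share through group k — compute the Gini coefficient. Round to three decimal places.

0.407

Cumulative income shares Yₖ: 0.0120, 0.0340, 0.0600, 0.0870, 0.1460, 0.2720, 0.4340, 0.6160, 0.8060, 1.0000
Σ (Xₖ−Xₖ₋₁)(Yₖ+Yₖ₋₁) = (1/10)(0.0120+0.0000) + (1/10)(0.0340+0.0120) + (1/10)(0.0600+0.0340) + (1/10)(0.0870+0.0600) + (1/10)(0.1460+0.0870) + (1/10)(0.2720+0.1460) + (1/10)(0.4340+0.2720) + (1/10)(0.6160+0.4340) + (1/10)(0.8060+0.6160) + (1/10)(1.0000+0.8060)
  = 0.0012 + 0.0046 + 0.0094 + 0.0147 + 0.0233 + 0.0418 + 0.0706 + 0.1050 + 0.1422 + 0.1806 = 0.5934
G = 1 − 0.5934 = 0.4066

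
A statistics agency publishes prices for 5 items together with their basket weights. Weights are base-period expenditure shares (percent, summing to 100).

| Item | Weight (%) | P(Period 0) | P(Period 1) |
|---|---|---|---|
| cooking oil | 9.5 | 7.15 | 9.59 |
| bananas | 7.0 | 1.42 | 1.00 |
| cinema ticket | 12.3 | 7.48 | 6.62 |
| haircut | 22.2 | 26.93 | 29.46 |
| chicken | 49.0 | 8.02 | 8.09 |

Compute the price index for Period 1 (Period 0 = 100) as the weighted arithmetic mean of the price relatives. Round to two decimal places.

102.27

cooking oil: 9.5 × (9.59/7.15) = 9.5 × 1.341259 = 12.7420
bananas: 7.0 × (1.00/1.42) = 7.0 × 0.704225 = 4.9296
cinema ticket: 12.3 × (6.62/7.48) = 12.3 × 0.885027 = 10.8858
haircut: 22.2 × (29.46/26.93) = 22.2 × 1.093947 = 24.2856
chicken: 49.0 × (8.09/8.02) = 49.0 × 1.008728 = 49.4277
Index = Σ wᵢ·(p₁ᵢ/p₀ᵢ) = 12.7420 + 4.9296 + 10.8858 + 24.2856 + 49.4277 = 102.2707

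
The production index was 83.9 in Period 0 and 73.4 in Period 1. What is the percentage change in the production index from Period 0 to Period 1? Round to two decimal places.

Change = (73.4 − 83.9) / 83.9 × 100
       = -10.5 / 83.9 × 100 = -12.5149%

-12.51%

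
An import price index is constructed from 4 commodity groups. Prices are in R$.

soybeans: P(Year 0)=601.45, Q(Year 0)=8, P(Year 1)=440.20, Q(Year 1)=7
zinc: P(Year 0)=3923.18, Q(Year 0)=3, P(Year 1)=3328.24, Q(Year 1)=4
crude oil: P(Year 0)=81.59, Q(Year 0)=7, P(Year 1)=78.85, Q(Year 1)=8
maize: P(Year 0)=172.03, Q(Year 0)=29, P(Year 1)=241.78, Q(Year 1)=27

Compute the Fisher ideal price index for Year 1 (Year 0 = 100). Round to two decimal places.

94.31

Laspeyres component (base-period weights):
ΣP(Year 1)Q(Year 0) = 440.20×8 + 3328.24×3 + 78.85×7 + 241.78×29 = 3521.6 + 9984.72 + 551.95 + 7011.62 = 21069.89
ΣP(Year 0)Q(Year 0) = 601.45×8 + 3923.18×3 + 81.59×7 + 172.03×29 = 4811.6 + 11769.54 + 571.13 + 4988.87 = 22141.14
L = 21069.89 / 22141.14 × 100 = 95.1617
Paasche component (current-period weights):
ΣP(Year 1)Q(Year 1) = 440.20×7 + 3328.24×4 + 78.85×8 + 241.78×27 = 3081.4 + 13312.96 + 630.8 + 6528.06 = 23553.22
ΣP(Year 0)Q(Year 1) = 601.45×7 + 3923.18×4 + 81.59×8 + 172.03×27 = 4210.15 + 15692.72 + 652.72 + 4644.81 = 25200.4
P = 23553.22 / 25200.4 × 100 = 93.4637
Fisher = √(L × P) = √(95.1617 × 93.4637) = 94.3089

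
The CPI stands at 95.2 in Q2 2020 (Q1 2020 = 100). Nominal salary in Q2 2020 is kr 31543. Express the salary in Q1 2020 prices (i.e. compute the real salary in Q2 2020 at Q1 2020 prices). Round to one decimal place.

33133.4

Real = Nominal ÷ (Index/100) = 31543 ÷ (95.2/100)
     = 31543 ÷ 0.952 = 33133.4034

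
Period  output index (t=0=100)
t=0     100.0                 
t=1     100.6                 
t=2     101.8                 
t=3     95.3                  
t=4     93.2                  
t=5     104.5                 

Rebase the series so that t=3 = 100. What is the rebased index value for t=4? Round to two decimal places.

97.80

Rebased(t=4) = 93.2 / 95.3 × 100 = 97.7964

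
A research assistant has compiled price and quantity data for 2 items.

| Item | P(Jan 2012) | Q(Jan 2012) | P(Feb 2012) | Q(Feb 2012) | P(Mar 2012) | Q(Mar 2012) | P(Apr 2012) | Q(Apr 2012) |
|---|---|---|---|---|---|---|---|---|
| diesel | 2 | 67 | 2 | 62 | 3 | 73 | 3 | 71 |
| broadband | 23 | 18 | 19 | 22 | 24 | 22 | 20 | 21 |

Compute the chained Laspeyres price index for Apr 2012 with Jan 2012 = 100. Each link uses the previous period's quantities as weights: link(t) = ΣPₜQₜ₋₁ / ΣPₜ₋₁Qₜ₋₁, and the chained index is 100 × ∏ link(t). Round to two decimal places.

Link Jan 2012→Feb 2012:
ΣP(Feb 2012)Q(Jan 2012) = 2×67 + 19×18 = 134 + 342 = 476
ΣP(Jan 2012)Q(Jan 2012) = 2×67 + 23×18 = 134 + 414 = 548
link = 476/548 = 0.868613
Link Feb 2012→Mar 2012:
ΣP(Mar 2012)Q(Feb 2012) = 3×62 + 24×22 = 186 + 528 = 714
ΣP(Feb 2012)Q(Feb 2012) = 2×62 + 19×22 = 124 + 418 = 542
link = 714/542 = 1.317343
Link Mar 2012→Apr 2012:
ΣP(Apr 2012)Q(Mar 2012) = 3×73 + 20×22 = 219 + 440 = 659
ΣP(Mar 2012)Q(Mar 2012) = 3×73 + 24×22 = 219 + 528 = 747
link = 659/747 = 0.882195
Chained index = 100 × 0.868613 × 1.317343 × 0.882195 = 100.9462

100.95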